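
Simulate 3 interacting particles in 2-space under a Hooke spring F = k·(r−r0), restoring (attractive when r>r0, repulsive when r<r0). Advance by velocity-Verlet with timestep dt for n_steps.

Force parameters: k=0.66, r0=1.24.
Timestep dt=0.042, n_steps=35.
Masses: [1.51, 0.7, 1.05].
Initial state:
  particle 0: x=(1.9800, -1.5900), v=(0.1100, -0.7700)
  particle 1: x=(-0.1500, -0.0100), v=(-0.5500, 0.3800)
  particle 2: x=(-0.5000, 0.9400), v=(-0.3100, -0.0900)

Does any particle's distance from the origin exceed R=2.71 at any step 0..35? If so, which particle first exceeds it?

step 0: x0=(1.9800, -1.5900) x1=(-0.1500, -0.0100) x2=(-0.5000, 0.9400)
step 1: x0=(1.9836, -1.6214) x1=(-0.1721, 0.0051) x2=(-0.5122, 0.9354)
step 2: x0=(1.9850, -1.6508) x1=(-0.1921, 0.0183) x2=(-0.5226, 0.9293)
step 3: x0=(1.9842, -1.6782) x1=(-0.2100, 0.0296) x2=(-0.5314, 0.9215)
step 4: x0=(1.9812, -1.7036) x1=(-0.2257, 0.0389) x2=(-0.5384, 0.9122)
step 5: x0=(1.9760, -1.7268) x1=(-0.2391, 0.0460) x2=(-0.5437, 0.9012)
step 6: x0=(1.9685, -1.7480) x1=(-0.2503, 0.0510) x2=(-0.5472, 0.8887)
step 7: x0=(1.9588, -1.7671) x1=(-0.2592, 0.0537) x2=(-0.5491, 0.8747)
step 8: x0=(1.9468, -1.7840) x1=(-0.2659, 0.0541) x2=(-0.5493, 0.8590)
step 9: x0=(1.9326, -1.7987) x1=(-0.2702, 0.0522) x2=(-0.5478, 0.8419)
step 10: x0=(1.9162, -1.8114) x1=(-0.2722, 0.0479) x2=(-0.5446, 0.8233)
step 11: x0=(1.8976, -1.8218) x1=(-0.2719, 0.0412) x2=(-0.5398, 0.8031)
step 12: x0=(1.8768, -1.8301) x1=(-0.2693, 0.0320) x2=(-0.5333, 0.7816)
step 13: x0=(1.8538, -1.8363) x1=(-0.2645, 0.0204) x2=(-0.5253, 0.7586)
step 14: x0=(1.8288, -1.8404) x1=(-0.2574, 0.0064) x2=(-0.5158, 0.7342)
step 15: x0=(1.8017, -1.8425) x1=(-0.2481, -0.0101) x2=(-0.5048, 0.7085)
step 16: x0=(1.7726, -1.8425) x1=(-0.2368, -0.0290) x2=(-0.4923, 0.6814)
step 17: x0=(1.7415, -1.8405) x1=(-0.2233, -0.0503) x2=(-0.4784, 0.6531)
step 18: x0=(1.7086, -1.8366) x1=(-0.2078, -0.0740) x2=(-0.4631, 0.6236)
step 19: x0=(1.6738, -1.8308) x1=(-0.1903, -0.0999) x2=(-0.4465, 0.5929)
step 20: x0=(1.6373, -1.8231) x1=(-0.1710, -0.1281) x2=(-0.4287, 0.5610)
step 21: x0=(1.5992, -1.8137) x1=(-0.1499, -0.1586) x2=(-0.4097, 0.5281)
step 22: x0=(1.5594, -1.8025) x1=(-0.1271, -0.1911) x2=(-0.3895, 0.4941)
step 23: x0=(1.5182, -1.7898) x1=(-0.1026, -0.2257) x2=(-0.3683, 0.4592)
step 24: x0=(1.4755, -1.7755) x1=(-0.0767, -0.2622) x2=(-0.3461, 0.4234)
step 25: x0=(1.4316, -1.7598) x1=(-0.0493, -0.3006) x2=(-0.3229, 0.3867)
step 26: x0=(1.3865, -1.7426) x1=(-0.0206, -0.3407) x2=(-0.2988, 0.3492)
step 27: x0=(1.3402, -1.7242) x1=(0.0092, -0.3825) x2=(-0.2740, 0.3109)
step 28: x0=(1.2929, -1.7047) x1=(0.0402, -0.4258) x2=(-0.2484, 0.2720)
step 29: x0=(1.2448, -1.6840) x1=(0.0720, -0.4705) x2=(-0.2222, 0.2325)
step 30: x0=(1.1958, -1.6624) x1=(0.1047, -0.5165) x2=(-0.1954, 0.1924)
step 31: x0=(1.1462, -1.6400) x1=(0.1381, -0.5636) x2=(-0.1681, 0.1518)
step 32: x0=(1.0960, -1.6168) x1=(0.1721, -0.6117) x2=(-0.1403, 0.1109)
step 33: x0=(1.0453, -1.5929) x1=(0.2065, -0.6606) x2=(-0.1121, 0.0696)
step 34: x0=(0.9943, -1.5686) x1=(0.2412, -0.7103) x2=(-0.0837, 0.0280)
step 35: x0=(0.9430, -1.5439) x1=(0.2762, -0.7605) x2=(-0.0550, -0.0137)

no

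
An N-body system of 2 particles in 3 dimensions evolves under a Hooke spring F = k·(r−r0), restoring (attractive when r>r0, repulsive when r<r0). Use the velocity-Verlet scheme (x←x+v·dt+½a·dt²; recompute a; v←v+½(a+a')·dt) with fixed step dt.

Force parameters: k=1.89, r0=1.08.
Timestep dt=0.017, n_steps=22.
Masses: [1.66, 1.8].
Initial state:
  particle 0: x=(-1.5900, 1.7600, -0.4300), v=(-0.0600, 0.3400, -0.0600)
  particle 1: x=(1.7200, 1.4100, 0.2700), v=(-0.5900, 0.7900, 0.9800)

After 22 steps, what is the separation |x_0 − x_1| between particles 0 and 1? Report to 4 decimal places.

step 0: x0=(-1.5900, 1.7600, -0.4300) x1=(1.7200, 1.4100, 0.2700)
step 1: x0=(-1.5906, 1.7657, -0.4309) x1=(1.7096, 1.4235, 0.2866)
step 2: x0=(-1.5906, 1.7714, -0.4317) x1=(1.6986, 1.4370, 0.3030)
step 3: x0=(-1.5897, 1.7770, -0.4323) x1=(1.6868, 1.4506, 0.3193)
step 4: x0=(-1.5882, 1.7825, -0.4328) x1=(1.6744, 1.4643, 0.3354)
step 5: x0=(-1.5859, 1.7880, -0.4331) x1=(1.6613, 1.4780, 0.3514)
step 6: x0=(-1.5829, 1.7933, -0.4332) x1=(1.6476, 1.4918, 0.3672)
step 7: x0=(-1.5791, 1.7986, -0.4331) x1=(1.6332, 1.5057, 0.3829)
step 8: x0=(-1.5747, 1.8039, -0.4328) x1=(1.6181, 1.5196, 0.3984)
step 9: x0=(-1.5695, 1.8091, -0.4324) x1=(1.6024, 1.5336, 0.4137)
step 10: x0=(-1.5637, 1.8142, -0.4318) x1=(1.5860, 1.5476, 0.4288)
step 11: x0=(-1.5571, 1.8192, -0.4309) x1=(1.5690, 1.5617, 0.4438)
step 12: x0=(-1.5499, 1.8242, -0.4299) x1=(1.5513, 1.5759, 0.4586)
step 13: x0=(-1.5419, 1.8292, -0.4287) x1=(1.5331, 1.5901, 0.4732)
step 14: x0=(-1.5333, 1.8341, -0.4273) x1=(1.5142, 1.6043, 0.4876)
step 15: x0=(-1.5241, 1.8389, -0.4257) x1=(1.4947, 1.6186, 0.5018)
step 16: x0=(-1.5142, 1.8437, -0.4239) x1=(1.4745, 1.6329, 0.5159)
step 17: x0=(-1.5036, 1.8485, -0.4219) x1=(1.4538, 1.6473, 0.5298)
step 18: x0=(-1.4924, 1.8532, -0.4197) x1=(1.4325, 1.6617, 0.5434)
step 19: x0=(-1.4806, 1.8579, -0.4173) x1=(1.4107, 1.6762, 0.5569)
step 20: x0=(-1.4682, 1.8625, -0.4146) x1=(1.3882, 1.6907, 0.5702)
step 21: x0=(-1.4551, 1.8671, -0.4118) x1=(1.3653, 1.7052, 0.5833)
step 22: x0=(-1.4415, 1.8717, -0.4088) x1=(1.3417, 1.7198, 0.5962)

2.9630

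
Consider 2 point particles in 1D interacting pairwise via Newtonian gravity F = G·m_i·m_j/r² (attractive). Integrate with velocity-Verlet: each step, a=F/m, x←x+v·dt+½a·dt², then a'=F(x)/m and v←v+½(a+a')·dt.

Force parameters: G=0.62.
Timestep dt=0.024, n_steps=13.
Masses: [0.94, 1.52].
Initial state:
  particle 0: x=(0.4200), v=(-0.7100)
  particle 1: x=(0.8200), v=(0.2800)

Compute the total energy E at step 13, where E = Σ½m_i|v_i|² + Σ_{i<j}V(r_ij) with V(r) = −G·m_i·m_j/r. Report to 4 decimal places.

step 0: x0=(0.4200) x1=(0.8200)
step 1: x0=(0.4047) x1=(0.8257)
step 2: x0=(0.3924) x1=(0.8294)
step 3: x0=(0.3829) x1=(0.8315)
step 4: x0=(0.3762) x1=(0.8318)
step 5: x0=(0.3721) x1=(0.8306)
step 6: x0=(0.3705) x1=(0.8277)
step 7: x0=(0.3716) x1=(0.8232)
step 8: x0=(0.3753) x1=(0.8171)
step 9: x0=(0.3818) x1=(0.8093)
step 10: x0=(0.3912) x1=(0.7996)
step 11: x0=(0.4040) x1=(0.7879)
step 12: x0=(0.4204) x1=(0.7740)
step 13: x0=(0.4411) x1=(0.7573)
step 0 velocities: v0=(-0.7100) v1=(0.2800)
step 0: KE=0.2965, PE=-2.2146, E=-1.9181
step 13 velocities: v0=(0.9775) v1=(-0.7636)
step 13: KE=0.8921, PE=-2.8016, E=-1.9095

-1.9095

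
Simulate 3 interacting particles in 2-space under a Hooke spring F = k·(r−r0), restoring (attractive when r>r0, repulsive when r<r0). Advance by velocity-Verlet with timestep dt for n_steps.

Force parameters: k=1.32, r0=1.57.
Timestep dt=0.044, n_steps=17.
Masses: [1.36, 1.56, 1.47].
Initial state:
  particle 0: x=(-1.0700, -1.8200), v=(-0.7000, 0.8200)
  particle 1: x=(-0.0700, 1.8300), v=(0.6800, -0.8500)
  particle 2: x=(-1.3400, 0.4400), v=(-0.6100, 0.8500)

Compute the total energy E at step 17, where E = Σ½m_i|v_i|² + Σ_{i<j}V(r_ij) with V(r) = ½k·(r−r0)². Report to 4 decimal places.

step 0: x0=(-1.0700, -1.8200) x1=(-0.0700, 1.8300) x2=(-1.3400, 0.4400)
step 1: x0=(-1.1003, -1.7813) x1=(-0.0407, 1.7907) x2=(-1.3666, 0.4770)
step 2: x0=(-1.1297, -1.7373) x1=(-0.0128, 1.7476) x2=(-1.3927, 0.5131)
step 3: x0=(-1.1579, -1.6883) x1=(0.0137, 1.7010) x2=(-1.4182, 0.5484)
step 4: x0=(-1.1851, -1.6345) x1=(0.0388, 1.6509) x2=(-1.4433, 0.5828)
step 5: x0=(-1.2112, -1.5760) x1=(0.0625, 1.5977) x2=(-1.4679, 0.6163)
step 6: x0=(-1.2361, -1.5131) x1=(0.0847, 1.5414) x2=(-1.4920, 0.6489)
step 7: x0=(-1.2599, -1.4461) x1=(0.1054, 1.4823) x2=(-1.5155, 0.6807)
step 8: x0=(-1.2824, -1.3751) x1=(0.1246, 1.4205) x2=(-1.5386, 0.7117)
step 9: x0=(-1.3038, -1.3006) x1=(0.1423, 1.3563) x2=(-1.5613, 0.7419)
step 10: x0=(-1.3239, -1.2227) x1=(0.1585, 1.2899) x2=(-1.5834, 0.7714)
step 11: x0=(-1.3429, -1.1418) x1=(0.1731, 1.2215) x2=(-1.6050, 0.8003)
step 12: x0=(-1.3607, -1.0582) x1=(0.1863, 1.1512) x2=(-1.6260, 0.8286)
step 13: x0=(-1.3774, -0.9723) x1=(0.1980, 1.0794) x2=(-1.6466, 0.8565)
step 14: x0=(-1.3930, -0.8844) x1=(0.2082, 1.0062) x2=(-1.6665, 0.8839)
step 15: x0=(-1.4076, -0.7947) x1=(0.2169, 0.9318) x2=(-1.6859, 0.9109)
step 16: x0=(-1.4212, -0.7036) x1=(0.2242, 0.8565) x2=(-1.7046, 0.9377)
step 17: x0=(-1.4338, -0.6115) x1=(0.2300, 0.7804) x2=(-1.7227, 0.9643)
step 0 velocities: v0=(-0.7000, 0.8200) v1=(0.6800, -0.8500) v2=(-0.6100, 0.8500)
step 0: KE=2.5192, PE=3.6303, E=6.1495
step 17 velocities: v0=(-0.2781, 2.1028) v1=(0.1174, -1.7360) v2=(-0.4033, 0.6034)
step 17: KE=5.8078, PE=0.3388, E=6.1467

6.1467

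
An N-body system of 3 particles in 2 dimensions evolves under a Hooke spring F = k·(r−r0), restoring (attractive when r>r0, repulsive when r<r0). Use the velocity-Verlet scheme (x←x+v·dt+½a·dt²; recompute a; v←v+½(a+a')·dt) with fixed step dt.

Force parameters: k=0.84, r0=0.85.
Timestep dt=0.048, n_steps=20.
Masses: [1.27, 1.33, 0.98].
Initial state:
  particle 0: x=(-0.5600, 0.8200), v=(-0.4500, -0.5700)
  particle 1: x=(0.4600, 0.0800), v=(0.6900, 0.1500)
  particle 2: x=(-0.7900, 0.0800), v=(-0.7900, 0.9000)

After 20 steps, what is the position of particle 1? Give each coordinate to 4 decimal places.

(0.7405, 0.3108)

step 0: x0=(-0.5600, 0.8200) x1=(0.4600, 0.0800) x2=(-0.7900, 0.0800)
step 1: x0=(-0.5813, 0.7925) x1=(0.4926, 0.0874) x2=(-0.8275, 0.1231)
step 2: x0=(-0.6020, 0.7649) x1=(0.5240, 0.0951) x2=(-0.8643, 0.1660)
step 3: x0=(-0.6220, 0.7371) x1=(0.5540, 0.1032) x2=(-0.9001, 0.2084)
step 4: x0=(-0.6412, 0.7094) x1=(0.5825, 0.1118) x2=(-0.9349, 0.2503)
step 5: x0=(-0.6594, 0.6817) x1=(0.6093, 0.1207) x2=(-0.9687, 0.2916)
step 6: x0=(-0.6765, 0.6540) x1=(0.6344, 0.1301) x2=(-1.0016, 0.3322)
step 7: x0=(-0.6924, 0.6265) x1=(0.6576, 0.1399) x2=(-1.0334, 0.3720)
step 8: x0=(-0.7069, 0.5991) x1=(0.6787, 0.1502) x2=(-1.0642, 0.4112)
step 9: x0=(-0.7200, 0.5717) x1=(0.6977, 0.1609) x2=(-1.0940, 0.4496)
step 10: x0=(-0.7315, 0.5443) x1=(0.7144, 0.1721) x2=(-1.1227, 0.4874)
step 11: x0=(-0.7413, 0.5167) x1=(0.7288, 0.1838) x2=(-1.1504, 0.5248)
step 12: x0=(-0.7495, 0.4889) x1=(0.7407, 0.1960) x2=(-1.1769, 0.5619)
step 13: x0=(-0.7561, 0.4607) x1=(0.7501, 0.2087) x2=(-1.2021, 0.5986)
step 14: x0=(-0.7611, 0.4323) x1=(0.7569, 0.2219) x2=(-1.2258, 0.6352)
step 15: x0=(-0.7646, 0.4034) x1=(0.7610, 0.2355) x2=(-1.2478, 0.6715)
step 16: x0=(-0.7666, 0.3743) x1=(0.7624, 0.2496) x2=(-1.2681, 0.7076)
step 17: x0=(-0.7673, 0.3448) x1=(0.7611, 0.2642) x2=(-1.2863, 0.7435)
step 18: x0=(-0.7667, 0.3152) x1=(0.7570, 0.2793) x2=(-1.3025, 0.7790)
step 19: x0=(-0.7650, 0.2853) x1=(0.7501, 0.2949) x2=(-1.3164, 0.8141)
step 20: x0=(-0.7621, 0.2554) x1=(0.7405, 0.3108) x2=(-1.3280, 0.8487)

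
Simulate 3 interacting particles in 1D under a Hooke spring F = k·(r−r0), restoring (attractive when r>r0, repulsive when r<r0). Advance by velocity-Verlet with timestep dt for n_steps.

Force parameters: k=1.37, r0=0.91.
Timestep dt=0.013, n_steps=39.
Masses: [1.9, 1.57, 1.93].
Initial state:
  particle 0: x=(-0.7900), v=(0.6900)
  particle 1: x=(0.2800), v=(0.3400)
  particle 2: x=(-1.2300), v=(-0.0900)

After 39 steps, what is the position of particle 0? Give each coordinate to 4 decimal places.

(-0.4019)

step 0: x0=(-0.7900) x1=(0.2800) x2=(-1.2300)
step 1: x0=(-0.7810) x1=(0.2844) x2=(-1.2312)
step 2: x0=(-0.7719) x1=(0.2886) x2=(-1.2323)
step 3: x0=(-0.7628) x1=(0.2928) x2=(-1.2334)
step 4: x0=(-0.7535) x1=(0.2968) x2=(-1.2345)
step 5: x0=(-0.7442) x1=(0.3007) x2=(-1.2356)
step 6: x0=(-0.7349) x1=(0.3045) x2=(-1.2367)
step 7: x0=(-0.7254) x1=(0.3082) x2=(-1.2377)
step 8: x0=(-0.7159) x1=(0.3118) x2=(-1.2387)
step 9: x0=(-0.7064) x1=(0.3152) x2=(-1.2397)
step 10: x0=(-0.6968) x1=(0.3186) x2=(-1.2406)
step 11: x0=(-0.6871) x1=(0.3218) x2=(-1.2415)
step 12: x0=(-0.6774) x1=(0.3250) x2=(-1.2424)
step 13: x0=(-0.6676) x1=(0.3280) x2=(-1.2432)
step 14: x0=(-0.6578) x1=(0.3309) x2=(-1.2440)
step 15: x0=(-0.6479) x1=(0.3337) x2=(-1.2448)
step 16: x0=(-0.6379) x1=(0.3364) x2=(-1.2455)
step 17: x0=(-0.6280) x1=(0.3390) x2=(-1.2461)
step 18: x0=(-0.6180) x1=(0.3415) x2=(-1.2468)
step 19: x0=(-0.6079) x1=(0.3438) x2=(-1.2473)
step 20: x0=(-0.5978) x1=(0.3461) x2=(-1.2478)
step 21: x0=(-0.5877) x1=(0.3482) x2=(-1.2483)
step 22: x0=(-0.5775) x1=(0.3503) x2=(-1.2487)
step 23: x0=(-0.5673) x1=(0.3522) x2=(-1.2491)
step 24: x0=(-0.5571) x1=(0.3541) x2=(-1.2494)
step 25: x0=(-0.5469) x1=(0.3558) x2=(-1.2497)
step 26: x0=(-0.5366) x1=(0.3575) x2=(-1.2498)
step 27: x0=(-0.5263) x1=(0.3590) x2=(-1.2500)
step 28: x0=(-0.5160) x1=(0.3605) x2=(-1.2501)
step 29: x0=(-0.5056) x1=(0.3618) x2=(-1.2501)
step 30: x0=(-0.4953) x1=(0.3630) x2=(-1.2500)
step 31: x0=(-0.4849) x1=(0.3642) x2=(-1.2499)
step 32: x0=(-0.4746) x1=(0.3652) x2=(-1.2497)
step 33: x0=(-0.4642) x1=(0.3662) x2=(-1.2494)
step 34: x0=(-0.4538) x1=(0.3671) x2=(-1.2491)
step 35: x0=(-0.4434) x1=(0.3678) x2=(-1.2487)
step 36: x0=(-0.4330) x1=(0.3685) x2=(-1.2482)
step 37: x0=(-0.4226) x1=(0.3691) x2=(-1.2477)
step 38: x0=(-0.4122) x1=(0.3696) x2=(-1.2471)
step 39: x0=(-0.4019) x1=(0.3701) x2=(-1.2464)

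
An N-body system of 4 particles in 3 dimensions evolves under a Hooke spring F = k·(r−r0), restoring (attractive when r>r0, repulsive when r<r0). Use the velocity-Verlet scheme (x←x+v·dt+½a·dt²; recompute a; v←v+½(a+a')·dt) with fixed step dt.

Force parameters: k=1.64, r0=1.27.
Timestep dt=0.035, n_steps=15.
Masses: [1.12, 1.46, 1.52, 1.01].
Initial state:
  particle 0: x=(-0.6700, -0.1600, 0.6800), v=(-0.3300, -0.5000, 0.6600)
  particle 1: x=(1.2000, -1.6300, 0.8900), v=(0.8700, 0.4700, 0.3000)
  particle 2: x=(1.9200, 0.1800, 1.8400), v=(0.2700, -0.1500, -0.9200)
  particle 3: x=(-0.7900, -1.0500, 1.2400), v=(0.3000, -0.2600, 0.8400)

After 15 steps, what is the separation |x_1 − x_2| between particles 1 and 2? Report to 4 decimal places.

step 0: x0=(-0.6700, -0.1600, 0.6800) x1=(1.2000, -1.6300, 0.8900) x2=(1.9200, 0.1800, 1.8400) x3=(-0.7900, -1.0500, 1.2400)
step 1: x0=(-0.6795, -0.1778, 0.7037) x1=(1.2295, -1.6124, 0.9008) x2=(1.9273, 0.1737, 1.8069) x3=(-0.7772, -1.0588, 1.2697)
step 2: x0=(-0.6847, -0.1961, 0.7284) x1=(1.2571, -1.5926, 0.9122) x2=(1.9302, 0.1652, 1.7721) x3=(-0.7597, -1.0670, 1.3000)
step 3: x0=(-0.6856, -0.2149, 0.7541) x1=(1.2826, -1.5706, 0.9241) x2=(1.9288, 0.1546, 1.7357) x3=(-0.7375, -1.0745, 1.3308)
step 4: x0=(-0.6823, -0.2341, 0.7806) x1=(1.3061, -1.5467, 0.9365) x2=(1.9232, 0.1419, 1.6979) x3=(-0.7107, -1.0815, 1.3619)
step 5: x0=(-0.6748, -0.2538, 0.8080) x1=(1.3275, -1.5208, 0.9495) x2=(1.9134, 0.1274, 1.6588) x3=(-0.6794, -1.0878, 1.3934)
step 6: x0=(-0.6631, -0.2737, 0.8360) x1=(1.3468, -1.4931, 0.9629) x2=(1.8996, 0.1109, 1.6187) x3=(-0.6436, -1.0935, 1.4251)
step 7: x0=(-0.6473, -0.2939, 0.8646) x1=(1.3640, -1.4638, 0.9768) x2=(1.8820, 0.0926, 1.5776) x3=(-0.6035, -1.0987, 1.4569)
step 8: x0=(-0.6275, -0.3143, 0.8937) x1=(1.3790, -1.4330, 0.9911) x2=(1.8607, 0.0727, 1.5357) x3=(-0.5592, -1.1033, 1.4889)
step 9: x0=(-0.6039, -0.3348, 0.9231) x1=(1.3920, -1.4008, 1.0057) x2=(1.8358, 0.0512, 1.4931) x3=(-0.5109, -1.1073, 1.5208)
step 10: x0=(-0.5765, -0.3554, 0.9528) x1=(1.4030, -1.3674, 1.0207) x2=(1.8077, 0.0282, 1.4501) x3=(-0.4587, -1.1108, 1.5527)
step 11: x0=(-0.5457, -0.3761, 0.9827) x1=(1.4120, -1.3330, 1.0360) x2=(1.7764, 0.0040, 1.4067) x3=(-0.4030, -1.1138, 1.5845)
step 12: x0=(-0.5114, -0.3967, 1.0126) x1=(1.4191, -1.2977, 1.0516) x2=(1.7422, -0.0214, 1.3631) x3=(-0.3438, -1.1164, 1.6161)
step 13: x0=(-0.4741, -0.4173, 1.0425) x1=(1.4244, -1.2617, 1.0674) x2=(1.7054, -0.0477, 1.3194) x3=(-0.2815, -1.1185, 1.6476)
step 14: x0=(-0.4339, -0.4377, 1.0722) x1=(1.4279, -1.2252, 1.0835) x2=(1.6662, -0.0750, 1.2758) x3=(-0.2163, -1.1202, 1.6788)
step 15: x0=(-0.3910, -0.4580, 1.1017) x1=(1.4299, -1.1884, 1.0997) x2=(1.6248, -0.1028, 1.2323) x3=(-0.1484, -1.1216, 1.7098)

1.1109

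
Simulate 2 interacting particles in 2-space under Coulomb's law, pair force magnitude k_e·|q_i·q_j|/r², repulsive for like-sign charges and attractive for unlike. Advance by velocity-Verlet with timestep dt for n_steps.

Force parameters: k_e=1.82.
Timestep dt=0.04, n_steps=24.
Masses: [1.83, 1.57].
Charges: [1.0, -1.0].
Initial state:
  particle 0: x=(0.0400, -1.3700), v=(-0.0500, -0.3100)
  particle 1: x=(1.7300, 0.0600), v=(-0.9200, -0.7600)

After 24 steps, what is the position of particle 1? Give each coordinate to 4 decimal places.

(0.7273, -0.7826)

step 0: x0=(0.0400, -1.3700) x1=(1.7300, 0.0600)
step 1: x0=(0.0381, -1.3823) x1=(1.6931, 0.0295)
step 2: x0=(0.0365, -1.3944) x1=(1.6558, -0.0013)
step 3: x0=(0.0351, -1.4062) x1=(1.6183, -0.0323)
step 4: x0=(0.0341, -1.4178) x1=(1.5804, -0.0637)
step 5: x0=(0.0333, -1.4292) x1=(1.5422, -0.0953)
step 6: x0=(0.0328, -1.4403) x1=(1.5037, -0.1272)
step 7: x0=(0.0326, -1.4511) x1=(1.4648, -0.1594)
step 8: x0=(0.0327, -1.4617) x1=(1.4255, -0.1920)
step 9: x0=(0.0331, -1.4719) x1=(1.3858, -0.2249)
step 10: x0=(0.0339, -1.4818) x1=(1.3458, -0.2582)
step 11: x0=(0.0351, -1.4914) x1=(1.3053, -0.2918)
step 12: x0=(0.0366, -1.5007) x1=(1.2644, -0.3259)
step 13: x0=(0.0385, -1.5095) x1=(1.2230, -0.3605)
step 14: x0=(0.0409, -1.5180) x1=(1.1811, -0.3955)
step 15: x0=(0.0437, -1.5260) x1=(1.1387, -0.4310)
step 16: x0=(0.0470, -1.5335) x1=(1.0958, -0.4671)
step 17: x0=(0.0507, -1.5405) x1=(1.0523, -0.5037)
step 18: x0=(0.0550, -1.5470) x1=(1.0081, -0.5410)
step 19: x0=(0.0599, -1.5529) x1=(0.9633, -0.5791)
step 20: x0=(0.0654, -1.5581) x1=(0.9178, -0.6178)
step 21: x0=(0.0715, -1.5626) x1=(0.8715, -0.6575)
step 22: x0=(0.0784, -1.5662) x1=(0.8244, -0.6980)
step 23: x0=(0.0860, -1.5690) x1=(0.7763, -0.7397)
step 24: x0=(0.0946, -1.5707) x1=(0.7273, -0.7826)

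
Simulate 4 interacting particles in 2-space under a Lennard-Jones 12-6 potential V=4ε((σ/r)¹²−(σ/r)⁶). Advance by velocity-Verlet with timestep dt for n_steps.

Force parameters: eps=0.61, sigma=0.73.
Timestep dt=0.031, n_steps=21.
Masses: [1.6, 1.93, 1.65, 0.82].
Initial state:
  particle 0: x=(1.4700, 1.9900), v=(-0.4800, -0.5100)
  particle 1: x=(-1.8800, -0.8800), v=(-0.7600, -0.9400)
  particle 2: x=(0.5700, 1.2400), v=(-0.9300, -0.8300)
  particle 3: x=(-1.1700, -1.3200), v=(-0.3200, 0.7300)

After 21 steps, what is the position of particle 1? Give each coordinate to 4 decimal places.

step 0: x0=(1.4700, 1.9900) x1=(-1.8800, -0.8800) x2=(0.5700, 1.2400) x3=(-1.1700, -1.3200)
step 1: x0=(1.4550, 1.9741) x1=(-1.9034, -0.9093) x2=(0.5413, 1.2144) x3=(-1.1803, -1.2971)
step 2: x0=(1.4397, 1.9579) x1=(-1.9267, -0.9385) x2=(0.5129, 1.1890) x3=(-1.1908, -1.2742)
step 3: x0=(1.4241, 1.9415) x1=(-1.9504, -0.9676) x2=(0.4847, 1.1638) x3=(-1.2003, -1.2516)
step 4: x0=(1.4083, 1.9250) x1=(-1.9748, -0.9965) x2=(0.4568, 1.1388) x3=(-1.2084, -1.2297)
step 5: x0=(1.3923, 1.9082) x1=(-1.9999, -1.0251) x2=(0.4290, 1.1140) x3=(-1.2147, -1.2082)
step 6: x0=(1.3761, 1.8913) x1=(-2.0255, -1.0536) x2=(0.4015, 1.0893) x3=(-1.2198, -1.1870)
step 7: x0=(1.3597, 1.8743) x1=(-2.0511, -1.0821) x2=(0.3741, 1.0648) x3=(-1.2248, -1.1659)
step 8: x0=(1.3432, 1.8571) x1=(-2.0765, -1.1107) x2=(0.3469, 1.0404) x3=(-1.2304, -1.1447)
step 9: x0=(1.3265, 1.8397) x1=(-2.1012, -1.1392) x2=(0.3198, 1.0161) x3=(-1.2376, -1.1234)
step 10: x0=(1.3096, 1.8223) x1=(-2.1251, -1.1678) x2=(0.2929, 0.9920) x3=(-1.2467, -1.1021)
step 11: x0=(1.2926, 1.8047) x1=(-2.1481, -1.1963) x2=(0.2662, 0.9680) x3=(-1.2581, -1.0810)
step 12: x0=(1.2754, 1.7870) x1=(-2.1700, -1.2246) x2=(0.2395, 0.9440) x3=(-1.2717, -1.0603)
step 13: x0=(1.2581, 1.7692) x1=(-2.1910, -1.2528) x2=(0.2130, 0.9202) x3=(-1.2877, -1.0399)
step 14: x0=(1.2407, 1.7513) x1=(-2.2111, -1.2807) x2=(0.1866, 0.8965) x3=(-1.3058, -1.0200)
step 15: x0=(1.2232, 1.7333) x1=(-2.2302, -1.3084) x2=(0.1604, 0.8729) x3=(-1.3262, -1.0008)
step 16: x0=(1.2055, 1.7153) x1=(-2.2484, -1.3358) x2=(0.1342, 0.8493) x3=(-1.3485, -0.9823)
step 17: x0=(1.1878, 1.6971) x1=(-2.2659, -1.3628) x2=(0.1081, 0.8258) x3=(-1.3728, -0.9645)
step 18: x0=(1.1700, 1.6788) x1=(-2.2825, -1.3896) x2=(0.0821, 0.8024) x3=(-1.3989, -0.9475)
step 19: x0=(1.1520, 1.6605) x1=(-2.2985, -1.4159) x2=(0.0562, 0.7791) x3=(-1.4267, -0.9313)
step 20: x0=(1.1340, 1.6421) x1=(-2.3137, -1.4419) x2=(0.0304, 0.7558) x3=(-1.4561, -0.9161)
step 21: x0=(1.1159, 1.6237) x1=(-2.3284, -1.4675) x2=(0.0047, 0.7326) x3=(-1.4870, -0.9017)

(-2.3284, -1.4675)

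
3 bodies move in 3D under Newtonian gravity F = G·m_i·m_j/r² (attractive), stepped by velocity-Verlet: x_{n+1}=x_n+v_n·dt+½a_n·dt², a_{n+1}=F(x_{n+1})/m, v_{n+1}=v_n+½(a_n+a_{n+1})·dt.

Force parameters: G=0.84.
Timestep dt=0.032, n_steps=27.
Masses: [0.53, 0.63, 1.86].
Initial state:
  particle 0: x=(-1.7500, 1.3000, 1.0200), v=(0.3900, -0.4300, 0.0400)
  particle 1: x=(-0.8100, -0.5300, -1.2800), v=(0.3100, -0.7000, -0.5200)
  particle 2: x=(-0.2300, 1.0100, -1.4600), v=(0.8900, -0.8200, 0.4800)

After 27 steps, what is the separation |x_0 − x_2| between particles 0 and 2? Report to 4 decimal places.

2.8267

step 0: x0=(-1.7500, 1.3000, 1.0200) x1=(-0.8100, -0.5300, -1.2800) x2=(-0.2300, 1.0100, -1.4600)
step 1: x0=(-1.7375, 1.2862, 1.0212) x1=(-0.8000, -0.5521, -1.2967) x2=(-0.2016, 0.9837, -1.4446)
step 2: x0=(-1.7248, 1.2724, 1.0222) x1=(-0.7898, -0.5737, -1.3133) x2=(-0.1732, 0.9572, -1.4292)
step 3: x0=(-1.7120, 1.2585, 1.0229) x1=(-0.7794, -0.5946, -1.3300) x2=(-0.1450, 0.9305, -1.4136)
step 4: x0=(-1.6992, 1.2445, 1.0235) x1=(-0.7687, -0.6150, -1.3467) x2=(-0.1169, 0.9036, -1.3981)
step 5: x0=(-1.6861, 1.2305, 1.0239) x1=(-0.7579, -0.6349, -1.3633) x2=(-0.0889, 0.8766, -1.3824)
step 6: x0=(-1.6730, 1.2165, 1.0241) x1=(-0.7468, -0.6542, -1.3800) x2=(-0.0610, 0.8494, -1.3668)
step 7: x0=(-1.6598, 1.2024, 1.0241) x1=(-0.7355, -0.6729, -1.3965) x2=(-0.0332, 0.8220, -1.3511)
step 8: x0=(-1.6464, 1.1882, 1.0239) x1=(-0.7240, -0.6911, -1.4131) x2=(-0.0055, 0.7944, -1.3353)
step 9: x0=(-1.6329, 1.1740, 1.0235) x1=(-0.7122, -0.7087, -1.4296) x2=(0.0221, 0.7667, -1.3195)
step 10: x0=(-1.6193, 1.1597, 1.0229) x1=(-0.7002, -0.7257, -1.4460) x2=(0.0495, 0.7388, -1.3037)
step 11: x0=(-1.6056, 1.1454, 1.0221) x1=(-0.6879, -0.7423, -1.4623) x2=(0.0768, 0.7107, -1.2879)
step 12: x0=(-1.5917, 1.1310, 1.0211) x1=(-0.6754, -0.7582, -1.4785) x2=(0.1040, 0.6825, -1.2720)
step 13: x0=(-1.5777, 1.1165, 1.0199) x1=(-0.6626, -0.7737, -1.4946) x2=(0.1311, 0.6541, -1.2561)
step 14: x0=(-1.5636, 1.1020, 1.0186) x1=(-0.6495, -0.7886, -1.5106) x2=(0.1581, 0.6255, -1.2402)
step 15: x0=(-1.5493, 1.0874, 1.0170) x1=(-0.6362, -0.8030, -1.5265) x2=(0.1849, 0.5968, -1.2243)
step 16: x0=(-1.5350, 1.0728, 1.0153) x1=(-0.6225, -0.8168, -1.5423) x2=(0.2116, 0.5679, -1.2084)
step 17: x0=(-1.5205, 1.0581, 1.0134) x1=(-0.6086, -0.8302, -1.5578) x2=(0.2381, 0.5389, -1.1925)
step 18: x0=(-1.5058, 1.0433, 1.0113) x1=(-0.5944, -0.8430, -1.5733) x2=(0.2645, 0.5097, -1.1766)
step 19: x0=(-1.4910, 1.0285, 1.0089) x1=(-0.5799, -0.8553, -1.5885) x2=(0.2908, 0.4803, -1.1607)
step 20: x0=(-1.4761, 1.0136, 1.0065) x1=(-0.5651, -0.8671, -1.6036) x2=(0.3169, 0.4508, -1.1448)
step 21: x0=(-1.4611, 0.9986, 1.0038) x1=(-0.5500, -0.8785, -1.6184) x2=(0.3429, 0.4212, -1.1289)
step 22: x0=(-1.4459, 0.9836, 1.0009) x1=(-0.5346, -0.8893, -1.6331) x2=(0.3688, 0.3914, -1.1130)
step 23: x0=(-1.4306, 0.9685, 0.9979) x1=(-0.5189, -0.8997, -1.6476) x2=(0.3945, 0.3615, -1.0972)
step 24: x0=(-1.4151, 0.9534, 0.9947) x1=(-0.5029, -0.9096, -1.6618) x2=(0.4200, 0.3314, -1.0813)
step 25: x0=(-1.3995, 0.9381, 0.9912) x1=(-0.4865, -0.9191, -1.6758) x2=(0.4455, 0.3012, -1.0655)
step 26: x0=(-1.3837, 0.9228, 0.9877) x1=(-0.4698, -0.9280, -1.6895) x2=(0.4707, 0.2708, -1.0498)
step 27: x0=(-1.3678, 0.9075, 0.9839) x1=(-0.4529, -0.9366, -1.7030) x2=(0.4958, 0.2404, -1.0341)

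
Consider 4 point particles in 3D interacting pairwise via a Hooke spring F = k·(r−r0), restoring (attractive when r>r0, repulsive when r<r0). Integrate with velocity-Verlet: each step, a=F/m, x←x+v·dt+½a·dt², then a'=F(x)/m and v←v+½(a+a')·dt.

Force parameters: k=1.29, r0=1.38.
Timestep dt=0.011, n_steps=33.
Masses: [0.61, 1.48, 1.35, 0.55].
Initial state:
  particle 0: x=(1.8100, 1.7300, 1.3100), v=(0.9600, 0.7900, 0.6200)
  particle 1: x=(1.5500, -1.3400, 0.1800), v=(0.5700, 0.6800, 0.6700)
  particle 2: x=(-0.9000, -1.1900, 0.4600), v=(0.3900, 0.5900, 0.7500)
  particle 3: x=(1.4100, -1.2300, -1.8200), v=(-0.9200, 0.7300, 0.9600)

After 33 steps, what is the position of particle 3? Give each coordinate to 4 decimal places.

step 0: x0=(1.8100, 1.7300, 1.3100) x1=(1.5500, -1.3400, 0.1800) x2=(-0.9000, -1.1900, 0.4600) x3=(1.4100, -1.2300, -1.8200)
step 1: x0=(1.8203, 1.7380, 1.3164) x1=(1.5562, -1.3324, 0.1874) x2=(-0.8955, -1.1834, 0.4682) x3=(1.3997, -1.2217, -1.8089)
step 2: x0=(1.8300, 1.7444, 1.3219) x1=(1.5623, -1.3246, 0.1948) x2=(-0.8904, -1.1766, 0.4763) x3=(1.3892, -1.2128, -1.7966)
step 3: x0=(1.8391, 1.7495, 1.3266) x1=(1.5683, -1.3167, 0.2022) x2=(-0.8849, -1.1696, 0.4843) x3=(1.3784, -1.2034, -1.7831)
step 4: x0=(1.8477, 1.7530, 1.3304) x1=(1.5743, -1.3085, 0.2096) x2=(-0.8790, -1.1623, 0.4922) x3=(1.3673, -1.1933, -1.7686)
step 5: x0=(1.8556, 1.7551, 1.3334) x1=(1.5801, -1.3001, 0.2171) x2=(-0.8725, -1.1549, 0.5000) x3=(1.3560, -1.1828, -1.7529)
step 6: x0=(1.8630, 1.7558, 1.3356) x1=(1.5858, -1.2916, 0.2245) x2=(-0.8656, -1.1472, 0.5077) x3=(1.3444, -1.1716, -1.7360)
step 7: x0=(1.8698, 1.7550, 1.3369) x1=(1.5913, -1.2828, 0.2320) x2=(-0.8581, -1.1393, 0.5153) x3=(1.3326, -1.1599, -1.7181)
step 8: x0=(1.8759, 1.7528, 1.3374) x1=(1.5968, -1.2738, 0.2395) x2=(-0.8502, -1.1313, 0.5228) x3=(1.3206, -1.1477, -1.6990)
step 9: x0=(1.8815, 1.7491, 1.3370) x1=(1.6022, -1.2647, 0.2470) x2=(-0.8419, -1.1230, 0.5302) x3=(1.3084, -1.1349, -1.6789)
step 10: x0=(1.8865, 1.7440, 1.3359) x1=(1.6075, -1.2553, 0.2546) x2=(-0.8330, -1.1144, 0.5376) x3=(1.2959, -1.1216, -1.6576)
step 11: x0=(1.8909, 1.7375, 1.3339) x1=(1.6127, -1.2458, 0.2621) x2=(-0.8237, -1.1057, 0.5448) x3=(1.2833, -1.1077, -1.6353)
step 12: x0=(1.8947, 1.7296, 1.3311) x1=(1.6177, -1.2361, 0.2697) x2=(-0.8140, -1.0968, 0.5519) x3=(1.2705, -1.0933, -1.6120)
step 13: x0=(1.8979, 1.7204, 1.3276) x1=(1.6227, -1.2262, 0.2773) x2=(-0.8037, -1.0877, 0.5590) x3=(1.2575, -1.0784, -1.5876)
step 14: x0=(1.9005, 1.7097, 1.3233) x1=(1.6275, -1.2161, 0.2849) x2=(-0.7930, -1.0783, 0.5659) x3=(1.2444, -1.0629, -1.5622)
step 15: x0=(1.9025, 1.6977, 1.3182) x1=(1.6323, -1.2058, 0.2926) x2=(-0.7819, -1.0688, 0.5728) x3=(1.2311, -1.0470, -1.5357)
step 16: x0=(1.9039, 1.6844, 1.3124) x1=(1.6369, -1.1954, 0.3002) x2=(-0.7703, -1.0590, 0.5796) x3=(1.2176, -1.0306, -1.5083)
step 17: x0=(1.9047, 1.6698, 1.3058) x1=(1.6415, -1.1847, 0.3079) x2=(-0.7583, -1.0491, 0.5863) x3=(1.2040, -1.0136, -1.4800)
step 18: x0=(1.9049, 1.6539, 1.2985) x1=(1.6459, -1.1739, 0.3156) x2=(-0.7459, -1.0389, 0.5929) x3=(1.1903, -0.9962, -1.4507)
step 19: x0=(1.9045, 1.6367, 1.2905) x1=(1.6502, -1.1629, 0.3233) x2=(-0.7330, -1.0286, 0.5994) x3=(1.1765, -0.9784, -1.4204)
step 20: x0=(1.9036, 1.6182, 1.2819) x1=(1.6544, -1.1518, 0.3311) x2=(-0.7197, -1.0181, 0.6059) x3=(1.1625, -0.9601, -1.3893)
step 21: x0=(1.9020, 1.5986, 1.2725) x1=(1.6586, -1.1405, 0.3389) x2=(-0.7060, -1.0073, 0.6122) x3=(1.1485, -0.9413, -1.3573)
step 22: x0=(1.8999, 1.5777, 1.2625) x1=(1.6626, -1.1290, 0.3467) x2=(-0.6919, -0.9964, 0.6185) x3=(1.1344, -0.9221, -1.3244)
step 23: x0=(1.8972, 1.5557, 1.2519) x1=(1.6665, -1.1173, 0.3545) x2=(-0.6773, -0.9853, 0.6248) x3=(1.1202, -0.9025, -1.2907)
step 24: x0=(1.8939, 1.5325, 1.2406) x1=(1.6703, -1.1056, 0.3623) x2=(-0.6624, -0.9740, 0.6309) x3=(1.1059, -0.8825, -1.2562)
step 25: x0=(1.8901, 1.5082, 1.2287) x1=(1.6740, -1.0936, 0.3702) x2=(-0.6471, -0.9626, 0.6370) x3=(1.0915, -0.8620, -1.2210)
step 26: x0=(1.8858, 1.4828, 1.2163) x1=(1.6776, -1.0815, 0.3781) x2=(-0.6314, -0.9510, 0.6430) x3=(1.0771, -0.8412, -1.1849)
step 27: x0=(1.8809, 1.4564, 1.2033) x1=(1.6811, -1.0693, 0.3860) x2=(-0.6153, -0.9392, 0.6489) x3=(1.0627, -0.8201, -1.1482)
step 28: x0=(1.8754, 1.4289, 1.1897) x1=(1.6845, -1.0569, 0.3939) x2=(-0.5989, -0.9272, 0.6548) x3=(1.0482, -0.7985, -1.1107)
step 29: x0=(1.8695, 1.4004, 1.1757) x1=(1.6878, -1.0444, 0.4019) x2=(-0.5821, -0.9151, 0.6606) x3=(1.0336, -0.7767, -1.0726)
step 30: x0=(1.8630, 1.3710, 1.1611) x1=(1.6910, -1.0318, 0.4099) x2=(-0.5649, -0.9028, 0.6664) x3=(1.0191, -0.7545, -1.0339)
step 31: x0=(1.8560, 1.3406, 1.1460) x1=(1.6942, -1.0190, 0.4179) x2=(-0.5474, -0.8903, 0.6721) x3=(1.0045, -0.7320, -0.9945)
step 32: x0=(1.8485, 1.3094, 1.1305) x1=(1.6972, -1.0061, 0.4260) x2=(-0.5296, -0.8777, 0.6777) x3=(0.9899, -0.7092, -0.9546)
step 33: x0=(1.8405, 1.2773, 1.1146) x1=(1.7001, -0.9931, 0.4340) x2=(-0.5114, -0.8650, 0.6833) x3=(0.9753, -0.6861, -0.9141)

(0.9753, -0.6861, -0.9141)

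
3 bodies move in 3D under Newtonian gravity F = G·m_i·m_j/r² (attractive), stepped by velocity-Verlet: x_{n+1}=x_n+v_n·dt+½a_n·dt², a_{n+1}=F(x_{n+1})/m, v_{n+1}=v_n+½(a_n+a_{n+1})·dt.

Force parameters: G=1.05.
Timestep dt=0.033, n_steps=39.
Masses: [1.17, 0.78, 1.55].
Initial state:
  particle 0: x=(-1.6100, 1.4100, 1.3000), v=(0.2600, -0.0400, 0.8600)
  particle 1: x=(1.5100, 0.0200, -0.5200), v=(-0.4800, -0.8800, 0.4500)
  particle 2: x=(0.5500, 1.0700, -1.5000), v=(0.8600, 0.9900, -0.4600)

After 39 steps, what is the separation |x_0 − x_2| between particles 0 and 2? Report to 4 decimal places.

step 0: x0=(-1.6100, 1.4100, 1.3000) x1=(1.5100, 0.0200, -0.5200) x2=(0.5500, 1.0700, -1.5000)
step 1: x0=(-1.6014, 1.4087, 1.3283) x1=(1.4940, -0.0088, -0.5053) x2=(0.5784, 1.1026, -1.5151)
step 2: x0=(-1.5926, 1.4073, 1.3565) x1=(1.4775, -0.0373, -0.4909) x2=(0.6069, 1.1350, -1.5299)
step 3: x0=(-1.5837, 1.4059, 1.3845) x1=(1.4608, -0.0653, -0.4767) x2=(0.6355, 1.1672, -1.5444)
step 4: x0=(-1.5746, 1.4045, 1.4124) x1=(1.4437, -0.0930, -0.4629) x2=(0.6642, 1.1993, -1.5588)
step 5: x0=(-1.5655, 1.4030, 1.4402) x1=(1.4264, -0.1203, -0.4493) x2=(0.6929, 1.2312, -1.5729)
step 6: x0=(-1.5562, 1.4015, 1.4679) x1=(1.4088, -0.1472, -0.4359) x2=(0.7216, 1.2629, -1.5867)
step 7: x0=(-1.5468, 1.4000, 1.4954) x1=(1.3910, -0.1737, -0.4227) x2=(0.7504, 1.2945, -1.6004)
step 8: x0=(-1.5373, 1.3984, 1.5228) x1=(1.3729, -0.1998, -0.4098) x2=(0.7792, 1.3258, -1.6139)
step 9: x0=(-1.5277, 1.3968, 1.5500) x1=(1.3547, -0.2256, -0.3971) x2=(0.8080, 1.3571, -1.6271)
step 10: x0=(-1.5179, 1.3952, 1.5772) x1=(1.3362, -0.2511, -0.3846) x2=(0.8368, 1.3881, -1.6402)
step 11: x0=(-1.5081, 1.3936, 1.6042) x1=(1.3177, -0.2762, -0.3723) x2=(0.8656, 1.4191, -1.6531)
step 12: x0=(-1.4981, 1.3919, 1.6311) x1=(1.2989, -0.3009, -0.3601) x2=(0.8944, 1.4498, -1.6658)
step 13: x0=(-1.4880, 1.3903, 1.6579) x1=(1.2801, -0.3254, -0.3481) x2=(0.9232, 1.4805, -1.6784)
step 14: x0=(-1.4779, 1.3886, 1.6846) x1=(1.2611, -0.3495, -0.3363) x2=(0.9519, 1.5110, -1.6907)
step 15: x0=(-1.4676, 1.3868, 1.7111) x1=(1.2420, -0.3733, -0.3246) x2=(0.9806, 1.5413, -1.7029)
step 16: x0=(-1.4572, 1.3851, 1.7376) x1=(1.2228, -0.3968, -0.3130) x2=(1.0094, 1.5715, -1.7150)
step 17: x0=(-1.4467, 1.3833, 1.7639) x1=(1.2035, -0.4201, -0.3016) x2=(1.0380, 1.6016, -1.7269)
step 18: x0=(-1.4362, 1.3815, 1.7901) x1=(1.1842, -0.4430, -0.2903) x2=(1.0667, 1.6316, -1.7387)
step 19: x0=(-1.4255, 1.3797, 1.8162) x1=(1.1647, -0.4657, -0.2791) x2=(1.0953, 1.6615, -1.7503)
step 20: x0=(-1.4147, 1.3778, 1.8422) x1=(1.1452, -0.4881, -0.2680) x2=(1.1239, 1.6912, -1.7618)
step 21: x0=(-1.4039, 1.3759, 1.8681) x1=(1.1257, -0.5103, -0.2569) x2=(1.1524, 1.7208, -1.7732)
step 22: x0=(-1.3929, 1.3740, 1.8939) x1=(1.1060, -0.5322, -0.2460) x2=(1.1809, 1.7504, -1.7844)
step 23: x0=(-1.3819, 1.3721, 1.9196) x1=(1.0863, -0.5539, -0.2351) x2=(1.2093, 1.7798, -1.7956)
step 24: x0=(-1.3707, 1.3702, 1.9451) x1=(1.0666, -0.5754, -0.2244) x2=(1.2378, 1.8091, -1.8066)
step 25: x0=(-1.3595, 1.3682, 1.9706) x1=(1.0468, -0.5966, -0.2136) x2=(1.2661, 1.8383, -1.8175)
step 26: x0=(-1.3482, 1.3662, 1.9960) x1=(1.0270, -0.6176, -0.2030) x2=(1.2945, 1.8675, -1.8283)
step 27: x0=(-1.3368, 1.3642, 2.0212) x1=(1.0071, -0.6384, -0.1924) x2=(1.3227, 1.8965, -1.8390)
step 28: x0=(-1.3253, 1.3621, 2.0464) x1=(0.9872, -0.6589, -0.1818) x2=(1.3510, 1.9255, -1.8496)
step 29: x0=(-1.3138, 1.3601, 2.0715) x1=(0.9673, -0.6793, -0.1713) x2=(1.3792, 1.9543, -1.8600)
step 30: x0=(-1.3021, 1.3580, 2.0964) x1=(0.9473, -0.6995, -0.1609) x2=(1.4073, 1.9831, -1.8704)
step 31: x0=(-1.2904, 1.3559, 2.1213) x1=(0.9273, -0.7195, -0.1504) x2=(1.4354, 2.0118, -1.8807)
step 32: x0=(-1.2786, 1.3537, 2.1460) x1=(0.9073, -0.7393, -0.1400) x2=(1.4635, 2.0405, -1.8910)
step 33: x0=(-1.2667, 1.3516, 2.1707) x1=(0.8872, -0.7589, -0.1297) x2=(1.4915, 2.0690, -1.9011)
step 34: x0=(-1.2548, 1.3494, 2.1953) x1=(0.8671, -0.7783, -0.1193) x2=(1.5195, 2.0975, -1.9111)
step 35: x0=(-1.2428, 1.3472, 2.2198) x1=(0.8470, -0.7976, -0.1090) x2=(1.5474, 2.1259, -1.9211)
step 36: x0=(-1.2307, 1.3449, 2.2441) x1=(0.8269, -0.8166, -0.0987) x2=(1.5753, 2.1543, -1.9309)
step 37: x0=(-1.2185, 1.3427, 2.2684) x1=(0.8068, -0.8355, -0.0884) x2=(1.6031, 2.1826, -1.9407)
step 38: x0=(-1.2063, 1.3404, 2.2926) x1=(0.7866, -0.8543, -0.0781) x2=(1.6310, 2.2108, -1.9505)
step 39: x0=(-1.1940, 1.3381, 2.3167) x1=(0.7664, -0.8729, -0.0678) x2=(1.6587, 2.2389, -1.9601)

5.2193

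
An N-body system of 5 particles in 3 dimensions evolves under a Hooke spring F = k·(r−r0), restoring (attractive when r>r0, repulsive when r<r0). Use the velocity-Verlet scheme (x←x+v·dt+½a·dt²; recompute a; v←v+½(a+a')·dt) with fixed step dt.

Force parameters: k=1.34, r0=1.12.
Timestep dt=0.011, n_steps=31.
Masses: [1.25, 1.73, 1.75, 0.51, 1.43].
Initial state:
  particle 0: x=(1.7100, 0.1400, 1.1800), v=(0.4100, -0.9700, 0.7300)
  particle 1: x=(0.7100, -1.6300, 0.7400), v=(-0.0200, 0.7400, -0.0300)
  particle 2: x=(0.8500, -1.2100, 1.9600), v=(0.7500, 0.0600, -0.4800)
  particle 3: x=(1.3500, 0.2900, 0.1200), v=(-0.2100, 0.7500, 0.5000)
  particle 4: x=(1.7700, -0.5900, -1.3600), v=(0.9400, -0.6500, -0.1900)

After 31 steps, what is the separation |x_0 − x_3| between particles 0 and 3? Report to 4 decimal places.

step 0: x0=(1.7100, 0.1400, 1.1800) x1=(0.7100, -1.6300, 0.7400) x2=(0.8500, -1.2100, 1.9600) x3=(1.3500, 0.2900, 0.1200) x4=(1.7700, -0.5900, -1.3600)
step 1: x0=(1.7145, 0.1292, 1.1879) x1=(0.7098, -1.6217, 0.7396) x2=(0.8583, -1.2093, 1.9545) x3=(1.3476, 0.2979, 0.1256) x4=(1.7803, -0.5972, -1.3618)
step 2: x0=(1.7188, 0.1182, 1.1957) x1=(0.7098, -1.6133, 0.7391) x2=(0.8667, -1.2084, 1.9488) x3=(1.3451, 0.3052, 0.1315) x4=(1.7904, -0.6044, -1.3629)
step 3: x0=(1.7231, 0.1070, 1.2033) x1=(0.7099, -1.6046, 0.7385) x2=(0.8752, -1.2073, 1.9426) x3=(1.3425, 0.3118, 0.1375) x4=(1.8003, -0.6116, -1.3635)
step 4: x0=(1.7273, 0.0956, 1.2106) x1=(0.7102, -1.5957, 0.7378) x2=(0.8839, -1.2061, 1.9362) x3=(1.3398, 0.3178, 0.1438) x4=(1.8101, -0.6188, -1.3634)
step 5: x0=(1.7314, 0.0839, 1.2178) x1=(0.7105, -1.5866, 0.7371) x2=(0.8926, -1.2048, 1.9294) x3=(1.3369, 0.3231, 0.1504) x4=(1.8197, -0.6261, -1.3627)
step 6: x0=(1.7354, 0.0721, 1.2248) x1=(0.7110, -1.5773, 0.7362) x2=(0.9015, -1.2033, 1.9222) x3=(1.3340, 0.3277, 0.1571) x4=(1.8291, -0.6333, -1.3614)
step 7: x0=(1.7393, 0.0600, 1.2316) x1=(0.7116, -1.5677, 0.7351) x2=(0.9104, -1.2017, 1.9148) x3=(1.3309, 0.3317, 0.1640) x4=(1.8383, -0.6406, -1.3594)
step 8: x0=(1.7431, 0.0478, 1.2382) x1=(0.7124, -1.5580, 0.7340) x2=(0.9194, -1.1999, 1.9070) x3=(1.3278, 0.3350, 0.1711) x4=(1.8474, -0.6479, -1.3568)
step 9: x0=(1.7468, 0.0353, 1.2446) x1=(0.7133, -1.5481, 0.7328) x2=(0.9286, -1.1980, 1.8989) x3=(1.3246, 0.3377, 0.1785) x4=(1.8563, -0.6552, -1.3536)
step 10: x0=(1.7504, 0.0227, 1.2508) x1=(0.7143, -1.5380, 0.7315) x2=(0.9378, -1.1959, 1.8905) x3=(1.3213, 0.3396, 0.1860) x4=(1.8651, -0.6626, -1.3498)
step 11: x0=(1.7540, 0.0099, 1.2567) x1=(0.7154, -1.5277, 0.7301) x2=(0.9472, -1.1937, 1.8818) x3=(1.3179, 0.3410, 0.1936) x4=(1.8736, -0.6699, -1.3453)
step 12: x0=(1.7575, -0.0031, 1.2625) x1=(0.7167, -1.5172, 0.7286) x2=(0.9566, -1.1913, 1.8728) x3=(1.3145, 0.3416, 0.2015) x4=(1.8820, -0.6772, -1.3402)
step 13: x0=(1.7609, -0.0163, 1.2680) x1=(0.7181, -1.5065, 0.7270) x2=(0.9661, -1.1889, 1.8634) x3=(1.3110, 0.3416, 0.2095) x4=(1.8902, -0.6845, -1.3346)
step 14: x0=(1.7642, -0.0296, 1.2734) x1=(0.7196, -1.4957, 0.7253) x2=(0.9758, -1.1863, 1.8538) x3=(1.3075, 0.3410, 0.2177) x4=(1.8983, -0.6918, -1.3282)
step 15: x0=(1.7675, -0.0431, 1.2785) x1=(0.7213, -1.4846, 0.7234) x2=(0.9855, -1.1835, 1.8439) x3=(1.3039, 0.3397, 0.2260) x4=(1.9061, -0.6991, -1.3213)
step 16: x0=(1.7706, -0.0567, 1.2834) x1=(0.7231, -1.4734, 0.7215) x2=(0.9953, -1.1807, 1.8337) x3=(1.3003, 0.3378, 0.2344) x4=(1.9138, -0.7064, -1.3138)
step 17: x0=(1.7737, -0.0705, 1.2881) x1=(0.7250, -1.4621, 0.7195) x2=(1.0051, -1.1777, 1.8232) x3=(1.2966, 0.3352, 0.2430) x4=(1.9212, -0.7137, -1.3056)
step 18: x0=(1.7768, -0.0845, 1.2925) x1=(0.7270, -1.4505, 0.7174) x2=(1.0151, -1.1746, 1.8124) x3=(1.2929, 0.3320, 0.2517) x4=(1.9285, -0.7210, -1.2969)
step 19: x0=(1.7797, -0.0986, 1.2968) x1=(0.7292, -1.4389, 0.7152) x2=(1.0252, -1.1714, 1.8014) x3=(1.2892, 0.3281, 0.2606) x4=(1.9357, -0.7282, -1.2875)
step 20: x0=(1.7826, -0.1128, 1.3008) x1=(0.7314, -1.4270, 0.7129) x2=(1.0353, -1.1681, 1.7901) x3=(1.2855, 0.3237, 0.2695) x4=(1.9426, -0.7355, -1.2775)
step 21: x0=(1.7855, -0.1272, 1.3046) x1=(0.7338, -1.4150, 0.7105) x2=(1.0455, -1.1646, 1.7785) x3=(1.2818, 0.3186, 0.2786) x4=(1.9493, -0.7427, -1.2670)
step 22: x0=(1.7882, -0.1416, 1.3082) x1=(0.7363, -1.4029, 0.7080) x2=(1.0558, -1.1611, 1.7666) x3=(1.2781, 0.3129, 0.2877) x4=(1.9559, -0.7499, -1.2558)
step 23: x0=(1.7910, -0.1562, 1.3115) x1=(0.7389, -1.3906, 0.7054) x2=(1.0662, -1.1574, 1.7545) x3=(1.2744, 0.3066, 0.2969) x4=(1.9623, -0.7571, -1.2441)
step 24: x0=(1.7936, -0.1710, 1.3146) x1=(0.7417, -1.3782, 0.7028) x2=(1.0766, -1.1537, 1.7422) x3=(1.2707, 0.2998, 0.3062) x4=(1.9685, -0.7643, -1.2318)
step 25: x0=(1.7962, -0.1858, 1.3176) x1=(0.7445, -1.3657, 0.7000) x2=(1.0871, -1.1498, 1.7296) x3=(1.2671, 0.2924, 0.3156) x4=(1.9745, -0.7714, -1.2189)
step 26: x0=(1.7988, -0.2007, 1.3202) x1=(0.7475, -1.3531, 0.6972) x2=(1.0977, -1.1459, 1.7168) x3=(1.2634, 0.2844, 0.3250) x4=(1.9803, -0.7785, -1.2055)
step 27: x0=(1.8013, -0.2158, 1.3227) x1=(0.7506, -1.3403, 0.6942) x2=(1.1083, -1.1419, 1.7037) x3=(1.2598, 0.2758, 0.3345) x4=(1.9859, -0.7856, -1.1915)
step 28: x0=(1.8038, -0.2309, 1.3250) x1=(0.7538, -1.3274, 0.6912) x2=(1.1190, -1.1378, 1.6905) x3=(1.2562, 0.2667, 0.3440) x4=(1.9914, -0.7926, -1.1769)
step 29: x0=(1.8062, -0.2461, 1.3270) x1=(0.7570, -1.3144, 0.6881) x2=(1.1298, -1.1336, 1.6770) x3=(1.2527, 0.2571, 0.3536) x4=(1.9967, -0.7996, -1.1618)
step 30: x0=(1.8086, -0.2614, 1.3288) x1=(0.7604, -1.3013, 0.6849) x2=(1.1406, -1.1293, 1.6633) x3=(1.2492, 0.2470, 0.3632) x4=(2.0018, -0.8066, -1.1461)
step 31: x0=(1.8110, -0.2768, 1.3304) x1=(0.7639, -1.2881, 0.6816) x2=(1.1515, -1.1250, 1.6494) x3=(1.2458, 0.2364, 0.3728) x4=(2.0067, -0.8135, -1.1299)

1.2246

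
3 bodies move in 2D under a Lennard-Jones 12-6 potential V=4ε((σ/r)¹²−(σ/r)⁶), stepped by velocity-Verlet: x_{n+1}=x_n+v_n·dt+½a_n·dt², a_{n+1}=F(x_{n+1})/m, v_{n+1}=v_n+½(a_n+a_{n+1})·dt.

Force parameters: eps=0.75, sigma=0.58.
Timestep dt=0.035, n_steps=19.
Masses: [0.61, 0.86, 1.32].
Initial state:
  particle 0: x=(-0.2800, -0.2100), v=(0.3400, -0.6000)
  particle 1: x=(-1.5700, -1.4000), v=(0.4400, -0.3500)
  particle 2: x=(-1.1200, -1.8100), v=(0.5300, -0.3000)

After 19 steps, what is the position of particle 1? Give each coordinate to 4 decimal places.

(-1.3137, -1.5924)

step 0: x0=(-0.2800, -0.2100) x1=(-1.5700, -1.4000) x2=(-1.1200, -1.8100)
step 1: x0=(-0.2681, -0.2310) x1=(-1.5604, -1.4070) x2=(-1.0977, -1.8239)
step 2: x0=(-0.2563, -0.2521) x1=(-1.5568, -1.4085) x2=(-1.0714, -1.8414)
step 3: x0=(-0.2444, -0.2732) x1=(-1.5533, -1.4099) x2=(-1.0451, -1.8589)
step 4: x0=(-0.2326, -0.2943) x1=(-1.5474, -1.4134) x2=(-1.0203, -1.8750)
step 5: x0=(-0.2209, -0.3155) x1=(-1.5382, -1.4197) x2=(-0.9976, -1.8893)
step 6: x0=(-0.2092, -0.3367) x1=(-1.5258, -1.4288) x2=(-0.9770, -1.9018)
step 7: x0=(-0.1975, -0.3580) x1=(-1.5100, -1.4408) x2=(-0.9586, -1.9123)
step 8: x0=(-0.1858, -0.3793) x1=(-1.4908, -1.4557) x2=(-0.9424, -1.9209)
step 9: x0=(-0.1742, -0.4007) x1=(-1.4683, -1.4734) x2=(-0.9284, -1.9277)
step 10: x0=(-0.1627, -0.4221) x1=(-1.4424, -1.4939) x2=(-0.9165, -1.9327)
step 11: x0=(-0.1512, -0.4436) x1=(-1.4138, -1.5166) x2=(-0.9064, -1.9361)
step 12: x0=(-0.1397, -0.4651) x1=(-1.3842, -1.5401) x2=(-0.8969, -1.9391)
step 13: x0=(-0.1283, -0.4867) x1=(-1.3588, -1.5601) x2=(-0.8846, -1.9442)
step 14: x0=(-0.1169, -0.5084) x1=(-1.3448, -1.5708) x2=(-0.8649, -1.9554)
step 15: x0=(-0.1056, -0.5301) x1=(-1.3401, -1.5740) x2=(-0.8391, -1.9715)
step 16: x0=(-0.0944, -0.5519) x1=(-1.3374, -1.5757) x2=(-0.8120, -1.9885)
step 17: x0=(-0.0832, -0.5738) x1=(-1.3328, -1.5788) x2=(-0.7861, -2.0046)
step 18: x0=(-0.0720, -0.5958) x1=(-1.3250, -1.5843) x2=(-0.7622, -2.0190)
step 19: x0=(-0.0610, -0.6178) x1=(-1.3137, -1.5924) x2=(-0.7406, -2.0317)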